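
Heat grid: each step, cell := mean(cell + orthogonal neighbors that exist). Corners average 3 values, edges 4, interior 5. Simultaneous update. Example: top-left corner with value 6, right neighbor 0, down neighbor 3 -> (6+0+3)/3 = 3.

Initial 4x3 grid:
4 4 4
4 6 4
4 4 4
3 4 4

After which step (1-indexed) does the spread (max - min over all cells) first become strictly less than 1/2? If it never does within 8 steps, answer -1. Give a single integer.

Step 1: max=9/2, min=11/3, spread=5/6
Step 2: max=223/50, min=67/18, spread=166/225
Step 3: max=10411/2400, min=56351/14400, spread=1223/2880
  -> spread < 1/2 first at step 3
Step 4: max=92951/21600, min=511391/129600, spread=9263/25920
Step 5: max=36950371/8640000, min=31195999/7776000, spread=20593349/77760000
Step 6: max=331171961/77760000, min=1881486041/466560000, spread=4221829/18662400
Step 7: max=131821517851/31104000000, min=113681238019/27993600000, spread=49581280469/279936000000
Step 8: max=1182812810141/279936000000, min=6846191323721/1679616000000, spread=2005484297/13436928000

Answer: 3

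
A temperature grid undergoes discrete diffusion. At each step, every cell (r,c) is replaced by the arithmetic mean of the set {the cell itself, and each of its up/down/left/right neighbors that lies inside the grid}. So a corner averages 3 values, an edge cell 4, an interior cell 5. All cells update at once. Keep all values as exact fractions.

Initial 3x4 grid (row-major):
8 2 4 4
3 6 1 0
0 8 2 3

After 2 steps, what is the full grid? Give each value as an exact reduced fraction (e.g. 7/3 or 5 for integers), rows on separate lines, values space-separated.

Answer: 163/36 193/48 781/240 89/36
65/16 397/100 297/100 67/30
143/36 91/24 353/120 43/18

Derivation:
After step 1:
  13/3 5 11/4 8/3
  17/4 4 13/5 2
  11/3 4 7/2 5/3
After step 2:
  163/36 193/48 781/240 89/36
  65/16 397/100 297/100 67/30
  143/36 91/24 353/120 43/18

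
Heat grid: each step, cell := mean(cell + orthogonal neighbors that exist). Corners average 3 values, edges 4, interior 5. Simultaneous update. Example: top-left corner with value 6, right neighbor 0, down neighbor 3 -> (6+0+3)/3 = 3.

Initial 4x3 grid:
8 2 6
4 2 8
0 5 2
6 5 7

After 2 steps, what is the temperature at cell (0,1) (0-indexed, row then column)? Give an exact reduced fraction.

Answer: 187/40

Derivation:
Step 1: cell (0,1) = 9/2
Step 2: cell (0,1) = 187/40
Full grid after step 2:
  38/9 187/40 43/9
  967/240 39/10 293/60
  823/240 22/5 131/30
  79/18 1013/240 191/36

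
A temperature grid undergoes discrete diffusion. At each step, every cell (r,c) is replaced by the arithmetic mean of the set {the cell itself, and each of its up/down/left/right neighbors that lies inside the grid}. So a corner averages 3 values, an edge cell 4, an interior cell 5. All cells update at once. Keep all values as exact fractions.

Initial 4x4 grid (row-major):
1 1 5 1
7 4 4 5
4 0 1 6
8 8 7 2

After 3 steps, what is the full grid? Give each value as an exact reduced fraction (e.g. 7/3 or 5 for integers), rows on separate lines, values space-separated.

After step 1:
  3 11/4 11/4 11/3
  4 16/5 19/5 4
  19/4 17/5 18/5 7/2
  20/3 23/4 9/2 5
After step 2:
  13/4 117/40 389/120 125/36
  299/80 343/100 347/100 449/120
  1129/240 207/50 94/25 161/40
  103/18 1219/240 377/80 13/3
After step 3:
  793/240 1927/600 5899/1800 941/270
  9073/2400 7081/2000 5293/1500 6619/1800
  32947/7200 3167/750 8043/2000 793/200
  2791/540 35377/7200 3577/800 3137/720

Answer: 793/240 1927/600 5899/1800 941/270
9073/2400 7081/2000 5293/1500 6619/1800
32947/7200 3167/750 8043/2000 793/200
2791/540 35377/7200 3577/800 3137/720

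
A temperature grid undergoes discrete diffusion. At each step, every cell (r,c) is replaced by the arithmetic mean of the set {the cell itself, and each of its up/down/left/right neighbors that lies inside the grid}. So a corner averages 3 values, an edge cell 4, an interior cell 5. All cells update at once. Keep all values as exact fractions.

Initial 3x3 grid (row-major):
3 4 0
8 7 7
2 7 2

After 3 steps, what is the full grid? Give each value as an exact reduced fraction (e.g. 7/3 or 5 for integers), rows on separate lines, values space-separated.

After step 1:
  5 7/2 11/3
  5 33/5 4
  17/3 9/2 16/3
After step 2:
  9/2 563/120 67/18
  167/30 118/25 49/10
  91/18 221/40 83/18
After step 3:
  1771/360 31741/7200 4793/1080
  8929/1800 7621/1500 2693/600
  5813/1080 11947/2400 5413/1080

Answer: 1771/360 31741/7200 4793/1080
8929/1800 7621/1500 2693/600
5813/1080 11947/2400 5413/1080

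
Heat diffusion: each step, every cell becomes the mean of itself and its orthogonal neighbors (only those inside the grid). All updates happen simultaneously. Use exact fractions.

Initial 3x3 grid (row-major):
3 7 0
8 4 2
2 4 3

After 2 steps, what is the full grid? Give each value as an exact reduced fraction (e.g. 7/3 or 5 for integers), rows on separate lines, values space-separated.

After step 1:
  6 7/2 3
  17/4 5 9/4
  14/3 13/4 3
After step 2:
  55/12 35/8 35/12
  239/48 73/20 53/16
  73/18 191/48 17/6

Answer: 55/12 35/8 35/12
239/48 73/20 53/16
73/18 191/48 17/6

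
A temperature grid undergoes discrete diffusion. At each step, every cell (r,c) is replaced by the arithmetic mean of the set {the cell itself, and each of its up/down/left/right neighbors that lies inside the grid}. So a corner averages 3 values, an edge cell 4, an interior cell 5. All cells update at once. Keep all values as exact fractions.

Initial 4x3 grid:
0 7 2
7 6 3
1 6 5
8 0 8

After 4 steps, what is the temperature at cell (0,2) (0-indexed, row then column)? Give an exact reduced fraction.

Step 1: cell (0,2) = 4
Step 2: cell (0,2) = 47/12
Step 3: cell (0,2) = 3191/720
Step 4: cell (0,2) = 61837/14400
Full grid after step 4:
  554033/129600 3834157/864000 61837/14400
  121811/27000 1563443/360000 164873/36000
  78439/18000 840059/180000 487009/108000
  98243/21600 1928101/432000 305879/64800

Answer: 61837/14400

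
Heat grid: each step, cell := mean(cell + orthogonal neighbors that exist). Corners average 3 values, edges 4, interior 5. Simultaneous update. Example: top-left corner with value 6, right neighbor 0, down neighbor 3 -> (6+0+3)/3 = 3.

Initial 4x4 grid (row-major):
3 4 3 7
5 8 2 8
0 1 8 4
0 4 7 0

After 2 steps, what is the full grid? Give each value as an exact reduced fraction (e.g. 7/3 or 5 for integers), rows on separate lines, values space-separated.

After step 1:
  4 9/2 4 6
  4 4 29/5 21/4
  3/2 21/5 22/5 5
  4/3 3 19/4 11/3
After step 2:
  25/6 33/8 203/40 61/12
  27/8 9/2 469/100 441/80
  331/120 171/50 483/100 1099/240
  35/18 797/240 949/240 161/36

Answer: 25/6 33/8 203/40 61/12
27/8 9/2 469/100 441/80
331/120 171/50 483/100 1099/240
35/18 797/240 949/240 161/36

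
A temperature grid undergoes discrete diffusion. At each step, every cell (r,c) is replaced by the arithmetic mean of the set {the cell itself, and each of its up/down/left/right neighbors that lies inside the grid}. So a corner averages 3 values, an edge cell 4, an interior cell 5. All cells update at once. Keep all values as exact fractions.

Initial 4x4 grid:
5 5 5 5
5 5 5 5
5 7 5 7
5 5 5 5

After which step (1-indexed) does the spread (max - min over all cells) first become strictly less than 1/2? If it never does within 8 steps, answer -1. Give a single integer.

Answer: 3

Derivation:
Step 1: max=29/5, min=5, spread=4/5
Step 2: max=337/60, min=5, spread=37/60
Step 3: max=5939/1080, min=1013/200, spread=293/675
  -> spread < 1/2 first at step 3
Step 4: max=117259/21600, min=18391/3600, spread=6913/21600
Step 5: max=1054567/194400, min=103001/20000, spread=333733/1215000
Step 6: max=157193009/29160000, min=16742383/3240000, spread=3255781/14580000
Step 7: max=4705911299/874800000, min=504576733/97200000, spread=82360351/437400000
Step 8: max=140685022841/26244000000, min=15170651911/2916000000, spread=2074577821/13122000000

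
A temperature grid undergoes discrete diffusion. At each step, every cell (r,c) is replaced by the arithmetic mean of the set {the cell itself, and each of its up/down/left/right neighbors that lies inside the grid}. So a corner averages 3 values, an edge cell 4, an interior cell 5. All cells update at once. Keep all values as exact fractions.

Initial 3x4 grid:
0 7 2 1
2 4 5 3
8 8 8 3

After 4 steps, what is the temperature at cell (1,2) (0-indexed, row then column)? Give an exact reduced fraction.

Answer: 389423/90000

Derivation:
Step 1: cell (1,2) = 22/5
Step 2: cell (1,2) = 447/100
Step 3: cell (1,2) = 6457/1500
Step 4: cell (1,2) = 389423/90000
Full grid after step 4:
  9643/2400 47729/12000 134707/36000 269/75
  73177/16000 271807/60000 389423/90000 861847/216000
  36529/7200 5791/1125 262123/54000 73129/16200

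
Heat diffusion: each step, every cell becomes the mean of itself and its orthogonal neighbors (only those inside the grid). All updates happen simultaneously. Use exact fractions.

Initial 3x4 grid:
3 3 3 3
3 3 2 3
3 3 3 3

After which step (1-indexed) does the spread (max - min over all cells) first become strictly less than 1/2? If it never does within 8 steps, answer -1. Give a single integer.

Step 1: max=3, min=11/4, spread=1/4
  -> spread < 1/2 first at step 1
Step 2: max=3, min=277/100, spread=23/100
Step 3: max=1187/400, min=13589/4800, spread=131/960
Step 4: max=21209/7200, min=123049/43200, spread=841/8640
Step 5: max=4226627/1440000, min=49297949/17280000, spread=56863/691200
Step 6: max=37890457/12960000, min=445025659/155520000, spread=386393/6220800
Step 7: max=15131641187/5184000000, min=178230276869/62208000000, spread=26795339/497664000
Step 8: max=906033850333/311040000000, min=10713624285871/3732480000000, spread=254051069/5971968000

Answer: 1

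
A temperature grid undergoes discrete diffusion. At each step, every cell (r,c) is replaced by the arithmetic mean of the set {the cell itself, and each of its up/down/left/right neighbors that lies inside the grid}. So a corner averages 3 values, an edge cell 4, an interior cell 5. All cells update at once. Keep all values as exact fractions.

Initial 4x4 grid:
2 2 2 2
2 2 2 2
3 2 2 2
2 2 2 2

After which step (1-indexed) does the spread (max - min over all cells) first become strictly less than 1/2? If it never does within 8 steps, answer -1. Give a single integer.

Step 1: max=7/3, min=2, spread=1/3
  -> spread < 1/2 first at step 1
Step 2: max=271/120, min=2, spread=31/120
Step 3: max=2371/1080, min=2, spread=211/1080
Step 4: max=232843/108000, min=2, spread=16843/108000
Step 5: max=2082643/972000, min=18079/9000, spread=130111/972000
Step 6: max=61962367/29160000, min=1087159/540000, spread=3255781/29160000
Step 7: max=1849953691/874800000, min=1091107/540000, spread=82360351/874800000
Step 8: max=55239316891/26244000000, min=196906441/97200000, spread=2074577821/26244000000

Answer: 1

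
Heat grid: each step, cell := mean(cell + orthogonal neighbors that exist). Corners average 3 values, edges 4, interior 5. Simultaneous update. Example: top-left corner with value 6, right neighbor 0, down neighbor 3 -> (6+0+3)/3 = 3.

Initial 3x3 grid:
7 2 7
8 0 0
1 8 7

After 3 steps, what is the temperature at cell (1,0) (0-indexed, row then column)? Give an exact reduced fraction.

Answer: 7949/1800

Derivation:
Step 1: cell (1,0) = 4
Step 2: cell (1,0) = 71/15
Step 3: cell (1,0) = 7949/1800
Full grid after step 3:
  601/135 3587/900 1361/360
  7949/1800 12577/3000 9157/2400
  1247/270 7699/1800 1501/360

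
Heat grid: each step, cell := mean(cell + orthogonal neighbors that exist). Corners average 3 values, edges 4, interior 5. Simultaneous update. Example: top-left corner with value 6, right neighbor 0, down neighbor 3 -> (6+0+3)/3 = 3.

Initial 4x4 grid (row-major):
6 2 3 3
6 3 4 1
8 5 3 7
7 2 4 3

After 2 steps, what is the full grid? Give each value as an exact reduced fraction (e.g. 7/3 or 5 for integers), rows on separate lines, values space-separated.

Answer: 167/36 91/24 349/120 109/36
251/48 81/20 363/100 743/240
1327/240 119/25 181/50 991/240
50/9 521/120 503/120 67/18

Derivation:
After step 1:
  14/3 7/2 3 7/3
  23/4 4 14/5 15/4
  13/2 21/5 23/5 7/2
  17/3 9/2 3 14/3
After step 2:
  167/36 91/24 349/120 109/36
  251/48 81/20 363/100 743/240
  1327/240 119/25 181/50 991/240
  50/9 521/120 503/120 67/18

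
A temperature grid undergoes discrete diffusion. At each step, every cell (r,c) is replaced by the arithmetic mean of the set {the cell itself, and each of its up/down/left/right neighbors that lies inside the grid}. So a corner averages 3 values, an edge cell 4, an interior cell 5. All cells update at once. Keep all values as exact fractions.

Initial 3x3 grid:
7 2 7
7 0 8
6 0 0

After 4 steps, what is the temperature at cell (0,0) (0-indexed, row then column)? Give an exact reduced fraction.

Step 1: cell (0,0) = 16/3
Step 2: cell (0,0) = 43/9
Step 3: cell (0,0) = 2501/540
Step 4: cell (0,0) = 70661/16200
Full grid after step 4:
  70661/16200 3223/750 530813/129600
  882349/216000 153353/40000 3240521/864000
  237569/64800 55799/16000 431063/129600

Answer: 70661/16200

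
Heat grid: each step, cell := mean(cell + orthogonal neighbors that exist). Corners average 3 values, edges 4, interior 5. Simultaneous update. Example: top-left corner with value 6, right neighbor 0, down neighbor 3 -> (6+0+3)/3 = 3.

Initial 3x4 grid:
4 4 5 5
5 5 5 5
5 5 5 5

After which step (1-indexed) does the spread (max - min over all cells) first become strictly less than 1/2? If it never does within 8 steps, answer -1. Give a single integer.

Step 1: max=5, min=13/3, spread=2/3
Step 2: max=5, min=163/36, spread=17/36
  -> spread < 1/2 first at step 2
Step 3: max=5, min=623/135, spread=52/135
Step 4: max=8953/1800, min=606751/129600, spread=7573/25920
Step 5: max=133783/27000, min=36710999/7776000, spread=363701/1555200
Step 6: max=3552587/720000, min=2216946001/466560000, spread=681043/3732480
Step 7: max=956117911/194400000, min=133598662859/27993600000, spread=163292653/1119744000
Step 8: max=28602860837/5832000000, min=8043252115681/1679616000000, spread=1554974443/13436928000

Answer: 2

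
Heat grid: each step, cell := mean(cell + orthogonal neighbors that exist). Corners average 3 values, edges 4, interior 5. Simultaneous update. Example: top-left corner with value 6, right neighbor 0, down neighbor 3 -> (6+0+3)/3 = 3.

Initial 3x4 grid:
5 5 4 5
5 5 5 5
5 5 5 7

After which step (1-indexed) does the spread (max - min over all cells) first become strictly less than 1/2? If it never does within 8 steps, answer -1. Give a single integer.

Answer: 3

Derivation:
Step 1: max=17/3, min=14/3, spread=1
Step 2: max=50/9, min=569/120, spread=293/360
Step 3: max=718/135, min=5833/1200, spread=4943/10800
  -> spread < 1/2 first at step 3
Step 4: max=340753/64800, min=53093/10800, spread=4439/12960
Step 5: max=20159117/3888000, min=1601561/324000, spread=188077/777600
Step 6: max=1202184583/233280000, min=48157067/9720000, spread=1856599/9331200
Step 7: max=71712749597/13996800000, min=725149657/145800000, spread=83935301/559872000
Step 8: max=4288249929223/839808000000, min=43615675613/8748000000, spread=809160563/6718464000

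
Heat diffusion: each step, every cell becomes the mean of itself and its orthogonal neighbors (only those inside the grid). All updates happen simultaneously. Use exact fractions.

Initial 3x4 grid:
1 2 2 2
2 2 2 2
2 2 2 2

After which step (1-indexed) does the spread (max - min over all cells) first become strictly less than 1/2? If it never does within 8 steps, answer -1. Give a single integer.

Answer: 1

Derivation:
Step 1: max=2, min=5/3, spread=1/3
  -> spread < 1/2 first at step 1
Step 2: max=2, min=31/18, spread=5/18
Step 3: max=2, min=391/216, spread=41/216
Step 4: max=2, min=47623/25920, spread=4217/25920
Step 5: max=14321/7200, min=2901251/1555200, spread=38417/311040
Step 6: max=285403/144000, min=175423789/93312000, spread=1903471/18662400
Step 7: max=8524241/4320000, min=10596450911/5598720000, spread=18038617/223948800
Step 8: max=764673241/388800000, min=638578217149/335923200000, spread=883978523/13436928000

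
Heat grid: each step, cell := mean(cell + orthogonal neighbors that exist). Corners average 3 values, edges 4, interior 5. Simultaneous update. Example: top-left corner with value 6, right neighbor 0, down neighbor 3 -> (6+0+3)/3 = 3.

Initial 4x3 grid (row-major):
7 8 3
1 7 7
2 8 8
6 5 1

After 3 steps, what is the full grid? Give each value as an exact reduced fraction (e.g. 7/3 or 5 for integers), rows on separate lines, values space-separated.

After step 1:
  16/3 25/4 6
  17/4 31/5 25/4
  17/4 6 6
  13/3 5 14/3
After step 2:
  95/18 1427/240 37/6
  601/120 579/100 489/80
  113/24 549/100 275/48
  163/36 5 47/9
After step 3:
  11687/2160 83449/14400 243/40
  9353/1800 2126/375 14279/2400
  17761/3600 10687/2000 40597/7200
  1025/216 253/50 2297/432

Answer: 11687/2160 83449/14400 243/40
9353/1800 2126/375 14279/2400
17761/3600 10687/2000 40597/7200
1025/216 253/50 2297/432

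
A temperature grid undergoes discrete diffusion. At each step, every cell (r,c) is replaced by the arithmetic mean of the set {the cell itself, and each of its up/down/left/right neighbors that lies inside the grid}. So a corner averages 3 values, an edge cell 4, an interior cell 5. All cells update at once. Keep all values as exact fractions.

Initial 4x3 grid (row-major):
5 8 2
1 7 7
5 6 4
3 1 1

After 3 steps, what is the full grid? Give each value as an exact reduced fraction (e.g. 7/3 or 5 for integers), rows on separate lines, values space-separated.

After step 1:
  14/3 11/2 17/3
  9/2 29/5 5
  15/4 23/5 9/2
  3 11/4 2
After step 2:
  44/9 649/120 97/18
  1123/240 127/25 629/120
  317/80 107/25 161/40
  19/6 247/80 37/12
After step 3:
  10783/2160 37379/7200 2887/540
  33499/7200 29627/6000 8881/1800
  9653/2400 4087/1000 1663/400
  613/180 5447/1600 2447/720

Answer: 10783/2160 37379/7200 2887/540
33499/7200 29627/6000 8881/1800
9653/2400 4087/1000 1663/400
613/180 5447/1600 2447/720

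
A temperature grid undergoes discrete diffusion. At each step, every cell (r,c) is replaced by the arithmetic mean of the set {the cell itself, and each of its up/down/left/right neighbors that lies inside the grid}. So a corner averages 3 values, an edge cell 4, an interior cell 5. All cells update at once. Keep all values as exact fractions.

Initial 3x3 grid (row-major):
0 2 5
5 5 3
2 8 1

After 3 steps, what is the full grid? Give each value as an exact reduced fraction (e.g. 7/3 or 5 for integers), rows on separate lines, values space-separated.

After step 1:
  7/3 3 10/3
  3 23/5 7/2
  5 4 4
After step 2:
  25/9 199/60 59/18
  56/15 181/50 463/120
  4 22/5 23/6
After step 3:
  1769/540 11693/3600 3763/1080
  6359/1800 11357/3000 26261/7200
  182/45 1189/300 1451/360

Answer: 1769/540 11693/3600 3763/1080
6359/1800 11357/3000 26261/7200
182/45 1189/300 1451/360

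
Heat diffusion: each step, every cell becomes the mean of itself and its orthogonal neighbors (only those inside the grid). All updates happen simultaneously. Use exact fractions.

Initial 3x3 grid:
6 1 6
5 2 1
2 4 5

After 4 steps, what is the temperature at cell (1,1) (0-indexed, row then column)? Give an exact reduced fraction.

Step 1: cell (1,1) = 13/5
Step 2: cell (1,1) = 337/100
Step 3: cell (1,1) = 19639/6000
Step 4: cell (1,1) = 1218233/360000
Full grid after step 4:
  25289/7200 2902909/864000 427727/129600
  2979409/864000 1218233/360000 465589/144000
  55969/16200 955553/288000 425077/129600

Answer: 1218233/360000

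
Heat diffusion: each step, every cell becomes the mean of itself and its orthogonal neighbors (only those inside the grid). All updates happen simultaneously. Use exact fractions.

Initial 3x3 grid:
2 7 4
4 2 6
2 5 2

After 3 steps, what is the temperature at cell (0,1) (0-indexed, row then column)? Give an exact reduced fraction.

Step 1: cell (0,1) = 15/4
Step 2: cell (0,1) = 371/80
Step 3: cell (0,1) = 19117/4800
Full grid after step 3:
  8633/2160 19117/4800 9733/2160
  2757/800 4077/1000 9521/2400
  7693/2160 5539/1600 8633/2160

Answer: 19117/4800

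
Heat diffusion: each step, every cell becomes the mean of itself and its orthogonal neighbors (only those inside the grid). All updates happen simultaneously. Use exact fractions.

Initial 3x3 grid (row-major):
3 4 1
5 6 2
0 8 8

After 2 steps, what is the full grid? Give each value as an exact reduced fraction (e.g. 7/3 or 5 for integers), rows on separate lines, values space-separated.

After step 1:
  4 7/2 7/3
  7/2 5 17/4
  13/3 11/2 6
After step 2:
  11/3 89/24 121/36
  101/24 87/20 211/48
  40/9 125/24 21/4

Answer: 11/3 89/24 121/36
101/24 87/20 211/48
40/9 125/24 21/4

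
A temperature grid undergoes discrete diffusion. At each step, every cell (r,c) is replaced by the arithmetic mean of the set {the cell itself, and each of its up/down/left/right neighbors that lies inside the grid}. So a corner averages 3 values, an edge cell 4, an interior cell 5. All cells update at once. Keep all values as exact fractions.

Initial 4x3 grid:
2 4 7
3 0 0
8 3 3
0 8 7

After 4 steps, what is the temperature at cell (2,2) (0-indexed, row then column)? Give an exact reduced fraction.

Step 1: cell (2,2) = 13/4
Step 2: cell (2,2) = 323/80
Step 3: cell (2,2) = 3001/800
Step 4: cell (2,2) = 279971/72000
Full grid after step 4:
  45337/14400 2632147/864000 404333/129600
  237391/72000 1205033/360000 707173/216000
  841913/216000 682379/180000 279971/72000
  137197/32400 1886791/432000 2543/600

Answer: 279971/72000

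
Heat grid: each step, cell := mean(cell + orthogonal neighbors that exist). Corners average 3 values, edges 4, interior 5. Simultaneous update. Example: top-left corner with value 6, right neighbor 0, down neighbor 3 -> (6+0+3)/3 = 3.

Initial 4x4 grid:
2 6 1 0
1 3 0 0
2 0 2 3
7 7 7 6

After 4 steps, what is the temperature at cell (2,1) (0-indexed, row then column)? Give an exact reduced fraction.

Answer: 572849/180000

Derivation:
Step 1: cell (2,1) = 14/5
Step 2: cell (2,1) = 299/100
Step 3: cell (2,1) = 19199/6000
Step 4: cell (2,1) = 572849/180000
Full grid after step 4:
  10529/4320 17359/8000 15197/8640 98471/64800
  7979/3000 147107/60000 75853/36000 2603/1350
  11054/3375 572849/180000 546857/180000 77749/27000
  247847/64800 845261/216000 829037/216000 239039/64800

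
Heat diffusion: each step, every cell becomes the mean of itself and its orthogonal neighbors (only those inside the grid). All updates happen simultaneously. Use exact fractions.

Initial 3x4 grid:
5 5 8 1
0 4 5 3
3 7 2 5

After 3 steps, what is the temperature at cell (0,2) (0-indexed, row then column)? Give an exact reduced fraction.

Step 1: cell (0,2) = 19/4
Step 2: cell (0,2) = 373/80
Step 3: cell (0,2) = 10507/2400
Full grid after step 3:
  8537/2160 31091/7200 10507/2400 3013/720
  848/225 6157/1500 12679/3000 28931/7200
  7907/2160 28541/7200 29471/7200 8489/2160

Answer: 10507/2400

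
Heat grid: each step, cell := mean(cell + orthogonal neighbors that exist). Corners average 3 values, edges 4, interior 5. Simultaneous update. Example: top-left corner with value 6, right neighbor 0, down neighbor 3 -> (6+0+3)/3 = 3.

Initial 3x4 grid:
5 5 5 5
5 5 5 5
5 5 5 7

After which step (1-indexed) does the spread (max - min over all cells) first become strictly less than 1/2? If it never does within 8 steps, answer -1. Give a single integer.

Answer: 3

Derivation:
Step 1: max=17/3, min=5, spread=2/3
Step 2: max=50/9, min=5, spread=5/9
Step 3: max=581/108, min=5, spread=41/108
  -> spread < 1/2 first at step 3
Step 4: max=69017/12960, min=5, spread=4217/12960
Step 5: max=4097149/777600, min=18079/3600, spread=38417/155520
Step 6: max=244480211/46656000, min=362597/72000, spread=1903471/9331200
Step 7: max=14597789089/2799360000, min=10915759/2160000, spread=18038617/111974400
Step 8: max=873076182851/167961600000, min=984926759/194400000, spread=883978523/6718464000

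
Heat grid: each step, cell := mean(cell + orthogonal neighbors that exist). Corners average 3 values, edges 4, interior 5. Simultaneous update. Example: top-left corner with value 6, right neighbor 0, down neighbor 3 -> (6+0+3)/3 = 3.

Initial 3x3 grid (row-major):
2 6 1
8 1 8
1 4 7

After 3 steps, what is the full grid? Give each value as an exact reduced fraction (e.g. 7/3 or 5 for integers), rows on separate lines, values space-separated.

After step 1:
  16/3 5/2 5
  3 27/5 17/4
  13/3 13/4 19/3
After step 2:
  65/18 547/120 47/12
  271/60 92/25 1259/240
  127/36 1159/240 83/18
After step 3:
  4567/1080 28379/7200 3293/720
  6901/1800 2283/500 62833/14400
  9269/2160 59933/14400 5287/1080

Answer: 4567/1080 28379/7200 3293/720
6901/1800 2283/500 62833/14400
9269/2160 59933/14400 5287/1080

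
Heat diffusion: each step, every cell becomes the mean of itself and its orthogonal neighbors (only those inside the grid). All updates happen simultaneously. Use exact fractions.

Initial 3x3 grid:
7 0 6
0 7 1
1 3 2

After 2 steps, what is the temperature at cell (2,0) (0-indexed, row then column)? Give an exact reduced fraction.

Answer: 25/9

Derivation:
Step 1: cell (2,0) = 4/3
Step 2: cell (2,0) = 25/9
Full grid after step 2:
  133/36 89/30 34/9
  577/240 91/25 79/30
  25/9 527/240 37/12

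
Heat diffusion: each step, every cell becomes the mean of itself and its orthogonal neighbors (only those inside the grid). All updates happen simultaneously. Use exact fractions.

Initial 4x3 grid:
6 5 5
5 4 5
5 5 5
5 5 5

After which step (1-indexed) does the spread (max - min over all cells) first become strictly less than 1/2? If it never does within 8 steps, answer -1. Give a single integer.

Step 1: max=16/3, min=19/4, spread=7/12
Step 2: max=46/9, min=487/100, spread=217/900
  -> spread < 1/2 first at step 2
Step 3: max=683/135, min=11737/2400, spread=3647/21600
Step 4: max=81179/16200, min=39351/8000, spread=59729/648000
Step 5: max=4856431/972000, min=10655003/2160000, spread=1233593/19440000
Step 6: max=145262377/29160000, min=26661973/5400000, spread=3219307/72900000
Step 7: max=17409851011/3499200000, min=3843395183/777600000, spread=1833163/55987200
Step 8: max=1043411585549/209952000000, min=230746929997/46656000000, spread=80806409/3359232000

Answer: 2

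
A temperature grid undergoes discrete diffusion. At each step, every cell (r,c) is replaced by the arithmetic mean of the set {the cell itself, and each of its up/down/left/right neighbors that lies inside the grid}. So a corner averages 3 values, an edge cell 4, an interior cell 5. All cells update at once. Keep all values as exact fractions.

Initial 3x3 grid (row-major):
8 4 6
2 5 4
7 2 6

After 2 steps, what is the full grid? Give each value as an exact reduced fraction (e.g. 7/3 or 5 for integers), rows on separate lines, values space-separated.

After step 1:
  14/3 23/4 14/3
  11/2 17/5 21/4
  11/3 5 4
After step 2:
  191/36 1109/240 47/9
  517/120 249/50 1039/240
  85/18 241/60 19/4

Answer: 191/36 1109/240 47/9
517/120 249/50 1039/240
85/18 241/60 19/4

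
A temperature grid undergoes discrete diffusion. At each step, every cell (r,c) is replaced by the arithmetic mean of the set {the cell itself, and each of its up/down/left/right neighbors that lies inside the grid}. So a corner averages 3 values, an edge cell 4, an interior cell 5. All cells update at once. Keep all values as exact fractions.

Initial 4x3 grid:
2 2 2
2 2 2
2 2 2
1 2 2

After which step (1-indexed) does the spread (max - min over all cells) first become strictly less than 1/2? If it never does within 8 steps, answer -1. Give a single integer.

Step 1: max=2, min=5/3, spread=1/3
  -> spread < 1/2 first at step 1
Step 2: max=2, min=31/18, spread=5/18
Step 3: max=2, min=391/216, spread=41/216
Step 4: max=2, min=47623/25920, spread=4217/25920
Step 5: max=14321/7200, min=2901251/1555200, spread=38417/311040
Step 6: max=285403/144000, min=175423789/93312000, spread=1903471/18662400
Step 7: max=8524241/4320000, min=10596450911/5598720000, spread=18038617/223948800
Step 8: max=764673241/388800000, min=638578217149/335923200000, spread=883978523/13436928000

Answer: 1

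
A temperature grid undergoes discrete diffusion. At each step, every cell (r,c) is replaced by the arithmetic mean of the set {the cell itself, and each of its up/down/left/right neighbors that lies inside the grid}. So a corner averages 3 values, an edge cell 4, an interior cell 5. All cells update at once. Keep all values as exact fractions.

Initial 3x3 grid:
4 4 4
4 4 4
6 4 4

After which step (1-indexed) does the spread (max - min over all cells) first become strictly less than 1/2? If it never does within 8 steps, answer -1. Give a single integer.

Step 1: max=14/3, min=4, spread=2/3
Step 2: max=41/9, min=4, spread=5/9
Step 3: max=473/108, min=4, spread=41/108
  -> spread < 1/2 first at step 3
Step 4: max=28051/6480, min=731/180, spread=347/1296
Step 5: max=1662137/388800, min=7357/1800, spread=2921/15552
Step 6: max=99140539/23328000, min=889483/216000, spread=24611/186624
Step 7: max=5917442033/1399680000, min=20096741/4860000, spread=207329/2239488
Step 8: max=353953152451/83980800000, min=1075601599/259200000, spread=1746635/26873856

Answer: 3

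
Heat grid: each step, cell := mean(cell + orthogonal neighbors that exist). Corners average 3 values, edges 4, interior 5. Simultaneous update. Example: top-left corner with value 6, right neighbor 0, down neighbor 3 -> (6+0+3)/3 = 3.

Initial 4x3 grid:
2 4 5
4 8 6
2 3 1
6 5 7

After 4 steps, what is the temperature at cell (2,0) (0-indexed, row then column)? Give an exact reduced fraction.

Step 1: cell (2,0) = 15/4
Step 2: cell (2,0) = 953/240
Step 3: cell (2,0) = 30323/7200
Step 4: cell (2,0) = 915761/216000
Full grid after step 4:
  553651/129600 3863909/864000 200017/43200
  917381/216000 1588351/360000 331127/72000
  915761/216000 1585301/360000 971261/216000
  560161/129600 3790879/864000 582361/129600

Answer: 915761/216000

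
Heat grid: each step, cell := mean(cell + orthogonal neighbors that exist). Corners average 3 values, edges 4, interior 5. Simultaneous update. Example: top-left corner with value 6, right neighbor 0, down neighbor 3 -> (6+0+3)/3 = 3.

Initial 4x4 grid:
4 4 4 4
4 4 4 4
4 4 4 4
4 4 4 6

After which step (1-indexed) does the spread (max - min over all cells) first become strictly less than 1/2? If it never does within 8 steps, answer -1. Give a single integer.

Step 1: max=14/3, min=4, spread=2/3
Step 2: max=41/9, min=4, spread=5/9
Step 3: max=473/108, min=4, spread=41/108
  -> spread < 1/2 first at step 3
Step 4: max=14003/3240, min=4, spread=1043/3240
Step 5: max=414353/97200, min=4, spread=25553/97200
Step 6: max=12335459/2916000, min=36079/9000, spread=645863/2916000
Step 7: max=367561691/87480000, min=240971/60000, spread=16225973/87480000
Step 8: max=10975077983/2624400000, min=108701/27000, spread=409340783/2624400000

Answer: 3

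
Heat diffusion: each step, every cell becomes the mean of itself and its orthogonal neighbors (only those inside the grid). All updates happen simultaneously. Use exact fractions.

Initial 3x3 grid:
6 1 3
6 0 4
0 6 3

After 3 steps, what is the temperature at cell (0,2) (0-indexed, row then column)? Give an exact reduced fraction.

Step 1: cell (0,2) = 8/3
Step 2: cell (0,2) = 23/9
Step 3: cell (0,2) = 1621/540
Full grid after step 3:
  3667/1080 7073/2400 1621/540
  11497/3600 19631/6000 6923/2400
  821/240 44413/14400 7019/2160

Answer: 1621/540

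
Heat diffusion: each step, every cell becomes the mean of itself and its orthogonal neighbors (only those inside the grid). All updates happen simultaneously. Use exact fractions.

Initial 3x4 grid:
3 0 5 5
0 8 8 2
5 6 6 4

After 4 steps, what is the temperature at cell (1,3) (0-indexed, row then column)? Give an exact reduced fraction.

Answer: 1387547/288000

Derivation:
Step 1: cell (1,3) = 19/4
Step 2: cell (1,3) = 371/80
Step 3: cell (1,3) = 22873/4800
Step 4: cell (1,3) = 1387547/288000
Full grid after step 4:
  10063/2700 71917/18000 40181/9000 197243/43200
  214441/54000 801547/180000 188841/40000 1387547/288000
  287437/64800 1018879/216000 362573/72000 215093/43200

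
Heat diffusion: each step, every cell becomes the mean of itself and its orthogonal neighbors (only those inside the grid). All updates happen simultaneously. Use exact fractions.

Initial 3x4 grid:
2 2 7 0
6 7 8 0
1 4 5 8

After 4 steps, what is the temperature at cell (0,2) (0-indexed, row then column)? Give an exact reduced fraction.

Step 1: cell (0,2) = 17/4
Step 2: cell (0,2) = 989/240
Step 3: cell (0,2) = 30743/7200
Step 4: cell (0,2) = 920051/216000
Full grid after step 4:
  272303/64800 935351/216000 920051/216000 270533/64800
  155411/36000 268151/60000 821653/180000 944641/216000
  142139/32400 31343/6750 254669/54000 150979/32400

Answer: 920051/216000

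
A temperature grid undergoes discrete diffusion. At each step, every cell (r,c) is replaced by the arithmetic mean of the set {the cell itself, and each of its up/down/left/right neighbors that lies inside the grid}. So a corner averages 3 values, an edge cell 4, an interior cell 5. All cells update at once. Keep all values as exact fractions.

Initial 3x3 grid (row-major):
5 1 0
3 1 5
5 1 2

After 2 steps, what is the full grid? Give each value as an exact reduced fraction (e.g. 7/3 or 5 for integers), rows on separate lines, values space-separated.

Answer: 11/4 179/80 23/12
117/40 117/50 133/60
35/12 607/240 83/36

Derivation:
After step 1:
  3 7/4 2
  7/2 11/5 2
  3 9/4 8/3
After step 2:
  11/4 179/80 23/12
  117/40 117/50 133/60
  35/12 607/240 83/36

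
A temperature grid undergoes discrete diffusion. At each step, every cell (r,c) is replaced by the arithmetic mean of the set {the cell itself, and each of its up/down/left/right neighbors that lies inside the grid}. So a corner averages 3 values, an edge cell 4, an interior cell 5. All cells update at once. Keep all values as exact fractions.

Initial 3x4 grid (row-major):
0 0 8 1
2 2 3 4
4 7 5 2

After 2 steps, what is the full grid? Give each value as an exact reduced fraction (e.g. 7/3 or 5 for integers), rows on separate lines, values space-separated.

After step 1:
  2/3 5/2 3 13/3
  2 14/5 22/5 5/2
  13/3 9/2 17/4 11/3
After step 2:
  31/18 269/120 427/120 59/18
  49/20 81/25 339/100 149/40
  65/18 953/240 1009/240 125/36

Answer: 31/18 269/120 427/120 59/18
49/20 81/25 339/100 149/40
65/18 953/240 1009/240 125/36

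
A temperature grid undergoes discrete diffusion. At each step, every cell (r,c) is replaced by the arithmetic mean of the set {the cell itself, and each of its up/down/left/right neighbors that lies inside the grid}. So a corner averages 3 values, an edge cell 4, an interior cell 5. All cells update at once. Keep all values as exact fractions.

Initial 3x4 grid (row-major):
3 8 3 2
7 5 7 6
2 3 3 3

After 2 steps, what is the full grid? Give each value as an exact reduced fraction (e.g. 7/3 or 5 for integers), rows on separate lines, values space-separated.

After step 1:
  6 19/4 5 11/3
  17/4 6 24/5 9/2
  4 13/4 4 4
After step 2:
  5 87/16 1093/240 79/18
  81/16 461/100 243/50 509/120
  23/6 69/16 321/80 25/6

Answer: 5 87/16 1093/240 79/18
81/16 461/100 243/50 509/120
23/6 69/16 321/80 25/6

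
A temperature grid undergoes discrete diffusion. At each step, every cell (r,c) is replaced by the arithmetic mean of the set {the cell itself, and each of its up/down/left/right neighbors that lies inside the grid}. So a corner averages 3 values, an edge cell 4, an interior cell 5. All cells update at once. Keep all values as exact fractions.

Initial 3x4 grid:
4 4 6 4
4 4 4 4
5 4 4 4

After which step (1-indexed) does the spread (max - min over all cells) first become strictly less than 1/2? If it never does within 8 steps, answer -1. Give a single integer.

Step 1: max=14/3, min=4, spread=2/3
Step 2: max=271/60, min=4, spread=31/60
Step 3: max=2371/540, min=9893/2400, spread=5803/21600
  -> spread < 1/2 first at step 3
Step 4: max=467909/108000, min=89813/21600, spread=4711/27000
Step 5: max=4179479/972000, min=9050497/2160000, spread=2135107/19440000
Step 6: max=415904261/97200000, min=818001497/194400000, spread=552281/7776000
Step 7: max=7465831357/1749600000, min=118053150437/27993600000, spread=56006051/1119744000
Step 8: max=744984024133/174960000000, min=2954912288657/699840000000, spread=200190463/5598720000

Answer: 3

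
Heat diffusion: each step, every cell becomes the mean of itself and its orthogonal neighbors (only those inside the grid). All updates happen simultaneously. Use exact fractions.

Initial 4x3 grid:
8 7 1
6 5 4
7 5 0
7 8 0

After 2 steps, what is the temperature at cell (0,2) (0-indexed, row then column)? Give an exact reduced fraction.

Step 1: cell (0,2) = 4
Step 2: cell (0,2) = 47/12
Full grid after step 2:
  25/4 433/80 47/12
  503/80 493/100 283/80
  301/48 239/50 149/48
  223/36 5 119/36

Answer: 47/12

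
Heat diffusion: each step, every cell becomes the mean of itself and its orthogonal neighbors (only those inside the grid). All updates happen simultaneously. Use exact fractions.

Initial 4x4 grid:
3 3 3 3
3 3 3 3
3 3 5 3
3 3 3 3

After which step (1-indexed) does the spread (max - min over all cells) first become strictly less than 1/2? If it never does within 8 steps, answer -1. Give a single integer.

Answer: 2

Derivation:
Step 1: max=7/2, min=3, spread=1/2
Step 2: max=86/25, min=3, spread=11/25
  -> spread < 1/2 first at step 2
Step 3: max=3967/1200, min=3, spread=367/1200
Step 4: max=17771/5400, min=913/300, spread=1337/5400
Step 5: max=527669/162000, min=27469/9000, spread=33227/162000
Step 6: max=15794327/4860000, min=166049/54000, spread=849917/4860000
Step 7: max=471114347/145800000, min=2498533/810000, spread=21378407/145800000
Step 8: max=14088462371/4374000000, min=752688343/243000000, spread=540072197/4374000000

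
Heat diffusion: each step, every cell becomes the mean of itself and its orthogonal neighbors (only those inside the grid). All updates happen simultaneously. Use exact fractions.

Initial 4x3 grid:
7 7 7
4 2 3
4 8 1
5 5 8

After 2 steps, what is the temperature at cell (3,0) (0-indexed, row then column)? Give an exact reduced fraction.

Step 1: cell (3,0) = 14/3
Step 2: cell (3,0) = 197/36
Full grid after step 2:
  16/3 1333/240 44/9
  203/40 441/100 1123/240
  109/24 511/100 203/48
  197/36 119/24 97/18

Answer: 197/36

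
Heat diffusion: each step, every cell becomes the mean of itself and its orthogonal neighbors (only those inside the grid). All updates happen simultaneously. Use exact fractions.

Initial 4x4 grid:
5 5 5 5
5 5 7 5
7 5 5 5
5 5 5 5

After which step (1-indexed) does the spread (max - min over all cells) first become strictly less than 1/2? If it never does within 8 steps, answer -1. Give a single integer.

Step 1: max=17/3, min=5, spread=2/3
Step 2: max=331/60, min=5, spread=31/60
Step 3: max=4859/900, min=613/120, spread=523/1800
  -> spread < 1/2 first at step 3
Step 4: max=144947/27000, min=6173/1200, spread=12109/54000
Step 5: max=4329311/810000, min=560117/108000, spread=256867/1620000
Step 6: max=258941311/48600000, min=16871431/3240000, spread=2934923/24300000
Step 7: max=3877196969/729000000, min=169318231/32400000, spread=135073543/1458000000
Step 8: max=232263074629/43740000000, min=15272102879/2916000000, spread=795382861/10935000000

Answer: 3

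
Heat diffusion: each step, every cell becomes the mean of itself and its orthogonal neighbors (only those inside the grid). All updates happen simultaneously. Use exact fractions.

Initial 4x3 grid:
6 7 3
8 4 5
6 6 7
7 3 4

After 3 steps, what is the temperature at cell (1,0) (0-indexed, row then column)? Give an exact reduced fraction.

Step 1: cell (1,0) = 6
Step 2: cell (1,0) = 103/16
Step 3: cell (1,0) = 14189/2400
Full grid after step 3:
  97/16 6617/1200 767/144
  14189/2400 1429/250 12389/2400
  42557/7200 1349/250 37957/7200
  11927/2160 2149/400 10897/2160

Answer: 14189/2400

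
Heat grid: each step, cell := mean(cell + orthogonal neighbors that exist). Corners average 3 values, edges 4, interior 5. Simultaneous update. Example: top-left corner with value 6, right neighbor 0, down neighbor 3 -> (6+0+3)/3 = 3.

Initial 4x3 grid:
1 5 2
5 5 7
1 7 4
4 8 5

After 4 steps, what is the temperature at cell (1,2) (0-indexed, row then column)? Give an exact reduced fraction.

Answer: 1044211/216000

Derivation:
Step 1: cell (1,2) = 9/2
Step 2: cell (1,2) = 1243/240
Step 3: cell (1,2) = 33943/7200
Step 4: cell (1,2) = 1044211/216000
Full grid after step 4:
  516401/129600 3714779/864000 574301/129600
  930961/216000 1602601/360000 1044211/216000
  984581/216000 24883/5000 1101331/216000
  317693/64800 366457/72000 348643/64800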